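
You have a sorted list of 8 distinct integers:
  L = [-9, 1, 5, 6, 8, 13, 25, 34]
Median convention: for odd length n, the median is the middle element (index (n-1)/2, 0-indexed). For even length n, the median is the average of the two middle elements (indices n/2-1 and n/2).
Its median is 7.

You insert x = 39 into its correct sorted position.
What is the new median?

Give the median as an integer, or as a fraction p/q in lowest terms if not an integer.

Old list (sorted, length 8): [-9, 1, 5, 6, 8, 13, 25, 34]
Old median = 7
Insert x = 39
Old length even (8). Middle pair: indices 3,4 = 6,8.
New length odd (9). New median = single middle element.
x = 39: 8 elements are < x, 0 elements are > x.
New sorted list: [-9, 1, 5, 6, 8, 13, 25, 34, 39]
New median = 8

Answer: 8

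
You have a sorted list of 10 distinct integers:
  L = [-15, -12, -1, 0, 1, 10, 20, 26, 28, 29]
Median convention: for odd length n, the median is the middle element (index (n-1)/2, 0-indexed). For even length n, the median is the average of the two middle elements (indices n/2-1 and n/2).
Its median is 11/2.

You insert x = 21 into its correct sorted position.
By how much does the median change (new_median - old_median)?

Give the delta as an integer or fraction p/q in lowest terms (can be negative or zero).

Old median = 11/2
After inserting x = 21: new sorted = [-15, -12, -1, 0, 1, 10, 20, 21, 26, 28, 29]
New median = 10
Delta = 10 - 11/2 = 9/2

Answer: 9/2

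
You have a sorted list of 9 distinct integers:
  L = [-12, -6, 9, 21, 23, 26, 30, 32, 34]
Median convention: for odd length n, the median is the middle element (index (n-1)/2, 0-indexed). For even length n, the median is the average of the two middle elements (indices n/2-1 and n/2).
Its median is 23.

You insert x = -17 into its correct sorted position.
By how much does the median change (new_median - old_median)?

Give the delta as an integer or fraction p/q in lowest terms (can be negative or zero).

Old median = 23
After inserting x = -17: new sorted = [-17, -12, -6, 9, 21, 23, 26, 30, 32, 34]
New median = 22
Delta = 22 - 23 = -1

Answer: -1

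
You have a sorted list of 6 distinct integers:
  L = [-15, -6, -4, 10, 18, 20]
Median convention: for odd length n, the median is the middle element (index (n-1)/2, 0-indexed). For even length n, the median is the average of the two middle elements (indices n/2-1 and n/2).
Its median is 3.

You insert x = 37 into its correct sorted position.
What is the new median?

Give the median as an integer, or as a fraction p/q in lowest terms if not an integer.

Answer: 10

Derivation:
Old list (sorted, length 6): [-15, -6, -4, 10, 18, 20]
Old median = 3
Insert x = 37
Old length even (6). Middle pair: indices 2,3 = -4,10.
New length odd (7). New median = single middle element.
x = 37: 6 elements are < x, 0 elements are > x.
New sorted list: [-15, -6, -4, 10, 18, 20, 37]
New median = 10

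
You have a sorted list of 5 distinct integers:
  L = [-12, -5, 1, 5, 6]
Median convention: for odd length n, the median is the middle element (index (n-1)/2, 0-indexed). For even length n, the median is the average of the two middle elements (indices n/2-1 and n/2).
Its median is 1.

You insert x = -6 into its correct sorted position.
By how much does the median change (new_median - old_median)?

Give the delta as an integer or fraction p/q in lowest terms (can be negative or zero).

Old median = 1
After inserting x = -6: new sorted = [-12, -6, -5, 1, 5, 6]
New median = -2
Delta = -2 - 1 = -3

Answer: -3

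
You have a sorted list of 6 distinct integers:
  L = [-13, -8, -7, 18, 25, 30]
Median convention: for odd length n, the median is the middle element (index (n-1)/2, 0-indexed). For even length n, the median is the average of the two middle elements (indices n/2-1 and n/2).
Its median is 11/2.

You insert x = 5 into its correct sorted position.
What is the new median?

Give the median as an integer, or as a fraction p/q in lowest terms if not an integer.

Answer: 5

Derivation:
Old list (sorted, length 6): [-13, -8, -7, 18, 25, 30]
Old median = 11/2
Insert x = 5
Old length even (6). Middle pair: indices 2,3 = -7,18.
New length odd (7). New median = single middle element.
x = 5: 3 elements are < x, 3 elements are > x.
New sorted list: [-13, -8, -7, 5, 18, 25, 30]
New median = 5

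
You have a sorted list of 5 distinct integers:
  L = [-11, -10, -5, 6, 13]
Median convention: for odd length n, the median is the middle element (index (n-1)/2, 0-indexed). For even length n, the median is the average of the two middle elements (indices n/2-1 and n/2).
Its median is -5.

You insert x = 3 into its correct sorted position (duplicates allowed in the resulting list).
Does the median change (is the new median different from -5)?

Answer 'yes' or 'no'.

Old median = -5
Insert x = 3
New median = -1
Changed? yes

Answer: yes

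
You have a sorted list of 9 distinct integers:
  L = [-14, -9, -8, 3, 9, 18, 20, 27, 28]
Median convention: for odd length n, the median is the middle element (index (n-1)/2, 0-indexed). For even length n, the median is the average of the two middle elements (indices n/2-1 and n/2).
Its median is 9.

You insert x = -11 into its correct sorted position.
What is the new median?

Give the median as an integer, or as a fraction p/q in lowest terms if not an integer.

Old list (sorted, length 9): [-14, -9, -8, 3, 9, 18, 20, 27, 28]
Old median = 9
Insert x = -11
Old length odd (9). Middle was index 4 = 9.
New length even (10). New median = avg of two middle elements.
x = -11: 1 elements are < x, 8 elements are > x.
New sorted list: [-14, -11, -9, -8, 3, 9, 18, 20, 27, 28]
New median = 6

Answer: 6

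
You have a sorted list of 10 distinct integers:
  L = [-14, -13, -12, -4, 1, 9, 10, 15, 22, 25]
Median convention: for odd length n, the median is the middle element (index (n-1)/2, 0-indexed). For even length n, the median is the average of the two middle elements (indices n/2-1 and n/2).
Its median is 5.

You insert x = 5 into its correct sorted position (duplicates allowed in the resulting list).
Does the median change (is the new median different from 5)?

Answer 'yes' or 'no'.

Answer: no

Derivation:
Old median = 5
Insert x = 5
New median = 5
Changed? no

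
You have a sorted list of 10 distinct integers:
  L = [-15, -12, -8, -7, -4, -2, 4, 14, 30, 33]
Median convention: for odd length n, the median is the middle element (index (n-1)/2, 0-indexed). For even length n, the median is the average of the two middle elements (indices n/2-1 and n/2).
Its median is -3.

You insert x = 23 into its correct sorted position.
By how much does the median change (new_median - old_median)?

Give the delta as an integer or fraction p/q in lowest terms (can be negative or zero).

Answer: 1

Derivation:
Old median = -3
After inserting x = 23: new sorted = [-15, -12, -8, -7, -4, -2, 4, 14, 23, 30, 33]
New median = -2
Delta = -2 - -3 = 1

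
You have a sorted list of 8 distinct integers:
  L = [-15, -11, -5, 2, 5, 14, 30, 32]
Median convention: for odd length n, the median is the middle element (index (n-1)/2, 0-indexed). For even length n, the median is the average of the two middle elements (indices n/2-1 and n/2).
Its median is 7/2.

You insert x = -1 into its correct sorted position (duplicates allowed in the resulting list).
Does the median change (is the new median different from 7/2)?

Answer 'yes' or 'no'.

Answer: yes

Derivation:
Old median = 7/2
Insert x = -1
New median = 2
Changed? yes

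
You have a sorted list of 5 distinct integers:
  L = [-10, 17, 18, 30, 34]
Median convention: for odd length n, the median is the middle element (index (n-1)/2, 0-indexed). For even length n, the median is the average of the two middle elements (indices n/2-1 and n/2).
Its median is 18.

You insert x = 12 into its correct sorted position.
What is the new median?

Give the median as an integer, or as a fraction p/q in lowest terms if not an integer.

Old list (sorted, length 5): [-10, 17, 18, 30, 34]
Old median = 18
Insert x = 12
Old length odd (5). Middle was index 2 = 18.
New length even (6). New median = avg of two middle elements.
x = 12: 1 elements are < x, 4 elements are > x.
New sorted list: [-10, 12, 17, 18, 30, 34]
New median = 35/2

Answer: 35/2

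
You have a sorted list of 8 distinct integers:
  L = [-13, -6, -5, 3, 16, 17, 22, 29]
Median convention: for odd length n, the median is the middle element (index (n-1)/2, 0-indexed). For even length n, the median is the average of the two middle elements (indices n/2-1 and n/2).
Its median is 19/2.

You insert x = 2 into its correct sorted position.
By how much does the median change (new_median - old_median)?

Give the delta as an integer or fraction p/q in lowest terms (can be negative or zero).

Old median = 19/2
After inserting x = 2: new sorted = [-13, -6, -5, 2, 3, 16, 17, 22, 29]
New median = 3
Delta = 3 - 19/2 = -13/2

Answer: -13/2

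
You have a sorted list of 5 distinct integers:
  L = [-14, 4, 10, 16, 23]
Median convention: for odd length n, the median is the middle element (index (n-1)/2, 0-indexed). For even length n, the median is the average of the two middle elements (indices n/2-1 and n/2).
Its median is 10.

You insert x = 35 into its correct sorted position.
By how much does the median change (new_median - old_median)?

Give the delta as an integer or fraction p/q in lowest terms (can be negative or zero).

Old median = 10
After inserting x = 35: new sorted = [-14, 4, 10, 16, 23, 35]
New median = 13
Delta = 13 - 10 = 3

Answer: 3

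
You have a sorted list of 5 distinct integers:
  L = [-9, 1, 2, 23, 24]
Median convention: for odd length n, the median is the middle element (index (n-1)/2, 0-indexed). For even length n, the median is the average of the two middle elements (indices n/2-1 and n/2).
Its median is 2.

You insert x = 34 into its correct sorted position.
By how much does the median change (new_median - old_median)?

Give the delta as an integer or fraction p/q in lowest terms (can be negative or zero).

Old median = 2
After inserting x = 34: new sorted = [-9, 1, 2, 23, 24, 34]
New median = 25/2
Delta = 25/2 - 2 = 21/2

Answer: 21/2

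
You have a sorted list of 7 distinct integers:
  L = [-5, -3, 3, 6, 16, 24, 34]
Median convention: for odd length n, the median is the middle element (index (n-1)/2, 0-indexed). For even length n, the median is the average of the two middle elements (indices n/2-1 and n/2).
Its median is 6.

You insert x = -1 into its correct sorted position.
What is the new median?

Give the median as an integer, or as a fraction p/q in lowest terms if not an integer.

Old list (sorted, length 7): [-5, -3, 3, 6, 16, 24, 34]
Old median = 6
Insert x = -1
Old length odd (7). Middle was index 3 = 6.
New length even (8). New median = avg of two middle elements.
x = -1: 2 elements are < x, 5 elements are > x.
New sorted list: [-5, -3, -1, 3, 6, 16, 24, 34]
New median = 9/2

Answer: 9/2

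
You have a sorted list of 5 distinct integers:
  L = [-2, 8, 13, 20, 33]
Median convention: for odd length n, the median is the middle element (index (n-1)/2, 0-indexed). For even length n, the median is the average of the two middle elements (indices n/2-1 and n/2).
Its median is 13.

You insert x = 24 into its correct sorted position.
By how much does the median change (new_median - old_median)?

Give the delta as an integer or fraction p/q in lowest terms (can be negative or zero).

Answer: 7/2

Derivation:
Old median = 13
After inserting x = 24: new sorted = [-2, 8, 13, 20, 24, 33]
New median = 33/2
Delta = 33/2 - 13 = 7/2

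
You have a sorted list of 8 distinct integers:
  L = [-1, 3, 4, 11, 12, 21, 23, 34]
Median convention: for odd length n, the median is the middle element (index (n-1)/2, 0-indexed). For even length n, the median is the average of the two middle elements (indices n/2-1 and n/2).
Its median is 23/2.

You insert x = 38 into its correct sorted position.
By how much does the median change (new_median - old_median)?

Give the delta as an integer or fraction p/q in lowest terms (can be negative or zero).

Answer: 1/2

Derivation:
Old median = 23/2
After inserting x = 38: new sorted = [-1, 3, 4, 11, 12, 21, 23, 34, 38]
New median = 12
Delta = 12 - 23/2 = 1/2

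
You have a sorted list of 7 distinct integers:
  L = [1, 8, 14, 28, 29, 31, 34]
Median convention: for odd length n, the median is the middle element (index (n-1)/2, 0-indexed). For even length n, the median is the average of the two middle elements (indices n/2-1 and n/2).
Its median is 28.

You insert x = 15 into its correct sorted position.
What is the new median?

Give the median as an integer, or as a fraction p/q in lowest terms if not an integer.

Answer: 43/2

Derivation:
Old list (sorted, length 7): [1, 8, 14, 28, 29, 31, 34]
Old median = 28
Insert x = 15
Old length odd (7). Middle was index 3 = 28.
New length even (8). New median = avg of two middle elements.
x = 15: 3 elements are < x, 4 elements are > x.
New sorted list: [1, 8, 14, 15, 28, 29, 31, 34]
New median = 43/2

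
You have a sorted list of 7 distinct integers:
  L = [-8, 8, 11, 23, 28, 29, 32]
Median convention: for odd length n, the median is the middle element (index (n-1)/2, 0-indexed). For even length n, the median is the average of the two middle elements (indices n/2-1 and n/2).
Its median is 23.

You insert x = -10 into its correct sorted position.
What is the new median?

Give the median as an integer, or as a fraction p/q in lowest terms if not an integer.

Old list (sorted, length 7): [-8, 8, 11, 23, 28, 29, 32]
Old median = 23
Insert x = -10
Old length odd (7). Middle was index 3 = 23.
New length even (8). New median = avg of two middle elements.
x = -10: 0 elements are < x, 7 elements are > x.
New sorted list: [-10, -8, 8, 11, 23, 28, 29, 32]
New median = 17

Answer: 17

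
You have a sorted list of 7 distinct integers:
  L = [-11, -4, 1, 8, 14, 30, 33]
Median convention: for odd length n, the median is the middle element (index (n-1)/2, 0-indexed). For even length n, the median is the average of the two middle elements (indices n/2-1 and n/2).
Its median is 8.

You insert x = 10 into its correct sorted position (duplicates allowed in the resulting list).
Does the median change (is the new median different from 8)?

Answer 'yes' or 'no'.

Answer: yes

Derivation:
Old median = 8
Insert x = 10
New median = 9
Changed? yes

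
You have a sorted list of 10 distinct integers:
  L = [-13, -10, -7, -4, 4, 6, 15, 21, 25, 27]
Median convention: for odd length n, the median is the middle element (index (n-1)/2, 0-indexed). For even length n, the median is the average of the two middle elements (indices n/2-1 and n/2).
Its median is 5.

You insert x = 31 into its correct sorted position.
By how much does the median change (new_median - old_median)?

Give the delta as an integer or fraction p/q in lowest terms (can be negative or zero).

Answer: 1

Derivation:
Old median = 5
After inserting x = 31: new sorted = [-13, -10, -7, -4, 4, 6, 15, 21, 25, 27, 31]
New median = 6
Delta = 6 - 5 = 1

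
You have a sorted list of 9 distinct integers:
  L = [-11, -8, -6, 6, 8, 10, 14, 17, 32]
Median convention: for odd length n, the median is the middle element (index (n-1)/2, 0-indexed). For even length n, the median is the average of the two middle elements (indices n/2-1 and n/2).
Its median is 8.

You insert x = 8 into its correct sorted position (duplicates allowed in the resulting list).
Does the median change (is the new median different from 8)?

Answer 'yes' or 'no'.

Answer: no

Derivation:
Old median = 8
Insert x = 8
New median = 8
Changed? no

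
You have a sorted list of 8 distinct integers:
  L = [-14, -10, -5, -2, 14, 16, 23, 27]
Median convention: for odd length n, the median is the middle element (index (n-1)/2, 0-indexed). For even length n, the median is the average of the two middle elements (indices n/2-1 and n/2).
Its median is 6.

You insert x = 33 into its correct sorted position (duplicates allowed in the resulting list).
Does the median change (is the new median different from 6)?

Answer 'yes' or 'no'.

Old median = 6
Insert x = 33
New median = 14
Changed? yes

Answer: yes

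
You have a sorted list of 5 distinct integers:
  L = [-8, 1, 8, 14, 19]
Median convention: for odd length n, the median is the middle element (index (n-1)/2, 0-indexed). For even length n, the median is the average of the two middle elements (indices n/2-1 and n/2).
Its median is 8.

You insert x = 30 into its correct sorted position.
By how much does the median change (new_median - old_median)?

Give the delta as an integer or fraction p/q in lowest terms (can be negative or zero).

Answer: 3

Derivation:
Old median = 8
After inserting x = 30: new sorted = [-8, 1, 8, 14, 19, 30]
New median = 11
Delta = 11 - 8 = 3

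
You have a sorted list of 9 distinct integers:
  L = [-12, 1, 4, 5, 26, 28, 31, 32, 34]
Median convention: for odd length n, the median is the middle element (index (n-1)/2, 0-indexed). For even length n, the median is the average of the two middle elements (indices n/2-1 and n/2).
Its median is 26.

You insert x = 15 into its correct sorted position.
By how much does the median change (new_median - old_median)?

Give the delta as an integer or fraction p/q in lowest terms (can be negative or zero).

Old median = 26
After inserting x = 15: new sorted = [-12, 1, 4, 5, 15, 26, 28, 31, 32, 34]
New median = 41/2
Delta = 41/2 - 26 = -11/2

Answer: -11/2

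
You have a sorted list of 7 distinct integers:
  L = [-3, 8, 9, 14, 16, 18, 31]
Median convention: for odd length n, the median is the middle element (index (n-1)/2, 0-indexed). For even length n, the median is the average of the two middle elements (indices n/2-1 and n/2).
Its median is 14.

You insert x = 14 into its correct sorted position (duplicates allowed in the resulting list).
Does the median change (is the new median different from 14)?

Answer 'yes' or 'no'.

Old median = 14
Insert x = 14
New median = 14
Changed? no

Answer: no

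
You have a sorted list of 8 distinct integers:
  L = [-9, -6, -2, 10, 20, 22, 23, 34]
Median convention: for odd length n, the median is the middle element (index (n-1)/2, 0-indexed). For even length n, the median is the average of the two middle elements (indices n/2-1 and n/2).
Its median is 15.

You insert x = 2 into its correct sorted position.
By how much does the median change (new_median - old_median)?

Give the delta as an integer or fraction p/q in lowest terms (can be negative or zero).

Old median = 15
After inserting x = 2: new sorted = [-9, -6, -2, 2, 10, 20, 22, 23, 34]
New median = 10
Delta = 10 - 15 = -5

Answer: -5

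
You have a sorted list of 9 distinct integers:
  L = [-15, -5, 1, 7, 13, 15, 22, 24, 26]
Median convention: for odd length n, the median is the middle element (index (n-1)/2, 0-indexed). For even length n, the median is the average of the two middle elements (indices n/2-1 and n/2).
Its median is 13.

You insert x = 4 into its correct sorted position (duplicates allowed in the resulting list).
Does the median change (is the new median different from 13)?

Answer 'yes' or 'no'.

Old median = 13
Insert x = 4
New median = 10
Changed? yes

Answer: yes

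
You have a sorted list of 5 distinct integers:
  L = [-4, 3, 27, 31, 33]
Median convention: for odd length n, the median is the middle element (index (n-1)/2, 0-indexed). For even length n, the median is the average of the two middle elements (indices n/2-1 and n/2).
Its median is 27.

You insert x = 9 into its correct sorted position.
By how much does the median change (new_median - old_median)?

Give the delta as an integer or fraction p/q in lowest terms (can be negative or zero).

Old median = 27
After inserting x = 9: new sorted = [-4, 3, 9, 27, 31, 33]
New median = 18
Delta = 18 - 27 = -9

Answer: -9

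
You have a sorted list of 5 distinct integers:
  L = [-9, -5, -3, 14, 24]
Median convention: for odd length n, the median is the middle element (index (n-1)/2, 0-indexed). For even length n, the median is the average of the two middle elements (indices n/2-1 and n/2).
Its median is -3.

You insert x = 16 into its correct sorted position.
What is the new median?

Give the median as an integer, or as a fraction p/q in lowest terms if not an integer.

Old list (sorted, length 5): [-9, -5, -3, 14, 24]
Old median = -3
Insert x = 16
Old length odd (5). Middle was index 2 = -3.
New length even (6). New median = avg of two middle elements.
x = 16: 4 elements are < x, 1 elements are > x.
New sorted list: [-9, -5, -3, 14, 16, 24]
New median = 11/2

Answer: 11/2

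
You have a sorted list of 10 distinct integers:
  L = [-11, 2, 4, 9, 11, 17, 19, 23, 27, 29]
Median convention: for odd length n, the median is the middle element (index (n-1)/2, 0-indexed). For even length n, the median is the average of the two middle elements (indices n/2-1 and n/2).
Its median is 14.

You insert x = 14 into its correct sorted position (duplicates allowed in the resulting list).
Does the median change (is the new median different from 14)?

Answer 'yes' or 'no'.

Old median = 14
Insert x = 14
New median = 14
Changed? no

Answer: no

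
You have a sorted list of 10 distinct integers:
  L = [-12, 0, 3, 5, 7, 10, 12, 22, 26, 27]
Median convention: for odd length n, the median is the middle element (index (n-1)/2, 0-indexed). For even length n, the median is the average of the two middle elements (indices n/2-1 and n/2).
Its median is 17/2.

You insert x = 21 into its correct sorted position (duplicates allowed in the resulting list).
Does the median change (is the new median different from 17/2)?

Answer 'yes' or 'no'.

Answer: yes

Derivation:
Old median = 17/2
Insert x = 21
New median = 10
Changed? yes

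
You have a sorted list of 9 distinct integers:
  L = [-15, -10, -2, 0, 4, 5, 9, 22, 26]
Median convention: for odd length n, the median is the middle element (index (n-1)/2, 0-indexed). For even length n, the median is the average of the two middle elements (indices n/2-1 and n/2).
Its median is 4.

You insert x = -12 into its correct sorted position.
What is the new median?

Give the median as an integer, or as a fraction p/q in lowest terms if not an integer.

Answer: 2

Derivation:
Old list (sorted, length 9): [-15, -10, -2, 0, 4, 5, 9, 22, 26]
Old median = 4
Insert x = -12
Old length odd (9). Middle was index 4 = 4.
New length even (10). New median = avg of two middle elements.
x = -12: 1 elements are < x, 8 elements are > x.
New sorted list: [-15, -12, -10, -2, 0, 4, 5, 9, 22, 26]
New median = 2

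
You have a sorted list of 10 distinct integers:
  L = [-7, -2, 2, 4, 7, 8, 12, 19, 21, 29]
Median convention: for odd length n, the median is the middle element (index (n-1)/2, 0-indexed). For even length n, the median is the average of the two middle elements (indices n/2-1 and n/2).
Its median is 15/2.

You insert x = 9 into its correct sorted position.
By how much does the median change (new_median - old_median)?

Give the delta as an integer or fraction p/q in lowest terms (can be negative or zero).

Old median = 15/2
After inserting x = 9: new sorted = [-7, -2, 2, 4, 7, 8, 9, 12, 19, 21, 29]
New median = 8
Delta = 8 - 15/2 = 1/2

Answer: 1/2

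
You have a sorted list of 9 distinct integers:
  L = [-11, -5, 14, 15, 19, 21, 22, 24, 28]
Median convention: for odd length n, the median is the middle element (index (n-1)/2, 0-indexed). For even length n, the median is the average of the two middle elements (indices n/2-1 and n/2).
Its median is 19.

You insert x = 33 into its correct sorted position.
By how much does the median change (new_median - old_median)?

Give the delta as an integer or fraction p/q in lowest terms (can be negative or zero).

Old median = 19
After inserting x = 33: new sorted = [-11, -5, 14, 15, 19, 21, 22, 24, 28, 33]
New median = 20
Delta = 20 - 19 = 1

Answer: 1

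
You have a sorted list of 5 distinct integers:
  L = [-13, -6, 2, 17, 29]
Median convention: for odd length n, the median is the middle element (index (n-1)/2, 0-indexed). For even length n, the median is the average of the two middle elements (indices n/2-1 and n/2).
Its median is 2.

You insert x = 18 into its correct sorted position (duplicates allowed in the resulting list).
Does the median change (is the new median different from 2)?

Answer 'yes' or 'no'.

Old median = 2
Insert x = 18
New median = 19/2
Changed? yes

Answer: yes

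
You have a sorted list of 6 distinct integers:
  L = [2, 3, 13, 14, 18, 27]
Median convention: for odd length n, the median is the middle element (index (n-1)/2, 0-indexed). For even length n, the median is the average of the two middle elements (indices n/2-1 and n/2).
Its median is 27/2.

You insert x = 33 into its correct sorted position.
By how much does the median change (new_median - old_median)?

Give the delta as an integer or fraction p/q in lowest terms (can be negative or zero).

Answer: 1/2

Derivation:
Old median = 27/2
After inserting x = 33: new sorted = [2, 3, 13, 14, 18, 27, 33]
New median = 14
Delta = 14 - 27/2 = 1/2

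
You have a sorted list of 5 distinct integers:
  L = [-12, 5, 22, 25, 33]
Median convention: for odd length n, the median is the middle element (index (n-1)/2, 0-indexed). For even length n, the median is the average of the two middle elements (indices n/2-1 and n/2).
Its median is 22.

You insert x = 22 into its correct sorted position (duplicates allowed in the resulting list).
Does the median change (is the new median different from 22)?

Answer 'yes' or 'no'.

Old median = 22
Insert x = 22
New median = 22
Changed? no

Answer: no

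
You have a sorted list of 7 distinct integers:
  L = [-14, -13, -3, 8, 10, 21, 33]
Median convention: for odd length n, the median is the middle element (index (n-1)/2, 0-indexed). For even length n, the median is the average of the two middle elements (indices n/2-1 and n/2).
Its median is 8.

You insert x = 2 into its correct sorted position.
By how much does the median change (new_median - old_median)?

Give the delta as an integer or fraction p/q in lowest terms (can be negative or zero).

Answer: -3

Derivation:
Old median = 8
After inserting x = 2: new sorted = [-14, -13, -3, 2, 8, 10, 21, 33]
New median = 5
Delta = 5 - 8 = -3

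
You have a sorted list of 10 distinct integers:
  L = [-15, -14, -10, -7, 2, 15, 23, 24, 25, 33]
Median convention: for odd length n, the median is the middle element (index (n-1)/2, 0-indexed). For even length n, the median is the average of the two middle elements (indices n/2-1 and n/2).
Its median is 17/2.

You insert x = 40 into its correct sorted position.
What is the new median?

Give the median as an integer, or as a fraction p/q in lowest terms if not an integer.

Answer: 15

Derivation:
Old list (sorted, length 10): [-15, -14, -10, -7, 2, 15, 23, 24, 25, 33]
Old median = 17/2
Insert x = 40
Old length even (10). Middle pair: indices 4,5 = 2,15.
New length odd (11). New median = single middle element.
x = 40: 10 elements are < x, 0 elements are > x.
New sorted list: [-15, -14, -10, -7, 2, 15, 23, 24, 25, 33, 40]
New median = 15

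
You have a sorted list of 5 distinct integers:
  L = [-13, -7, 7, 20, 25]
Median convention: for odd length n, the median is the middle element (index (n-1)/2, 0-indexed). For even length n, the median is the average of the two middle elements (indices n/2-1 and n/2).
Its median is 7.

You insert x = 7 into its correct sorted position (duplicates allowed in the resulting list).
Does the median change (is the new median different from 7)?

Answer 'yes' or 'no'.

Old median = 7
Insert x = 7
New median = 7
Changed? no

Answer: no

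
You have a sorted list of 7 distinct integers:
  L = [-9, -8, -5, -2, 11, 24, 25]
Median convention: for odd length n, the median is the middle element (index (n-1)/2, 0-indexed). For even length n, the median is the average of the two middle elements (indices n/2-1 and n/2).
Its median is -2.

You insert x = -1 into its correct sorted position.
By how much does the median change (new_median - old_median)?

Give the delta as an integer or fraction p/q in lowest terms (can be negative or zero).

Old median = -2
After inserting x = -1: new sorted = [-9, -8, -5, -2, -1, 11, 24, 25]
New median = -3/2
Delta = -3/2 - -2 = 1/2

Answer: 1/2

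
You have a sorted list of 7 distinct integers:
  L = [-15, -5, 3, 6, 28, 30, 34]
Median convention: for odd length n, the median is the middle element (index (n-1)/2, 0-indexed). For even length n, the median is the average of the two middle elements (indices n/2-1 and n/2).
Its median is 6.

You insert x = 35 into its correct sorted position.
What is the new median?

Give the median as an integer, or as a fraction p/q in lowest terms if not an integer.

Old list (sorted, length 7): [-15, -5, 3, 6, 28, 30, 34]
Old median = 6
Insert x = 35
Old length odd (7). Middle was index 3 = 6.
New length even (8). New median = avg of two middle elements.
x = 35: 7 elements are < x, 0 elements are > x.
New sorted list: [-15, -5, 3, 6, 28, 30, 34, 35]
New median = 17

Answer: 17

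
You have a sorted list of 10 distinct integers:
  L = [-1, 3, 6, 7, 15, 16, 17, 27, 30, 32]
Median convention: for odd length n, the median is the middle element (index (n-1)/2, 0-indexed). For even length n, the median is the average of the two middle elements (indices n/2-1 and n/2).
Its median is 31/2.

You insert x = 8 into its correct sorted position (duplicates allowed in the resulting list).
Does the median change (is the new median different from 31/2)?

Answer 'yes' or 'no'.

Answer: yes

Derivation:
Old median = 31/2
Insert x = 8
New median = 15
Changed? yes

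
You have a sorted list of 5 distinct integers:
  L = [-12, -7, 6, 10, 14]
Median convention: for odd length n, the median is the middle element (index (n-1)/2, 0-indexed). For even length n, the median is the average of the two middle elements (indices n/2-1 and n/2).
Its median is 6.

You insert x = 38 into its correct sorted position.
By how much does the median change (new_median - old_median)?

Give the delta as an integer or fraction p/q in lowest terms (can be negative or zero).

Old median = 6
After inserting x = 38: new sorted = [-12, -7, 6, 10, 14, 38]
New median = 8
Delta = 8 - 6 = 2

Answer: 2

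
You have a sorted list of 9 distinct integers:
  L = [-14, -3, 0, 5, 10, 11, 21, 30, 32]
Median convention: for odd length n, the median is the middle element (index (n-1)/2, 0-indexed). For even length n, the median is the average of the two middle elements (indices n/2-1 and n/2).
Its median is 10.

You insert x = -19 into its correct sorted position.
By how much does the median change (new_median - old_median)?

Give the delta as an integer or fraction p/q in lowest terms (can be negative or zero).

Answer: -5/2

Derivation:
Old median = 10
After inserting x = -19: new sorted = [-19, -14, -3, 0, 5, 10, 11, 21, 30, 32]
New median = 15/2
Delta = 15/2 - 10 = -5/2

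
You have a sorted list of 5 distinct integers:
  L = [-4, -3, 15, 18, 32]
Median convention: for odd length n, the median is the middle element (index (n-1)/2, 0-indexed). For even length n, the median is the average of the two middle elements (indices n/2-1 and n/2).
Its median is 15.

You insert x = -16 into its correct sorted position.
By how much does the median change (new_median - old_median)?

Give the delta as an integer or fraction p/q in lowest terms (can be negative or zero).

Old median = 15
After inserting x = -16: new sorted = [-16, -4, -3, 15, 18, 32]
New median = 6
Delta = 6 - 15 = -9

Answer: -9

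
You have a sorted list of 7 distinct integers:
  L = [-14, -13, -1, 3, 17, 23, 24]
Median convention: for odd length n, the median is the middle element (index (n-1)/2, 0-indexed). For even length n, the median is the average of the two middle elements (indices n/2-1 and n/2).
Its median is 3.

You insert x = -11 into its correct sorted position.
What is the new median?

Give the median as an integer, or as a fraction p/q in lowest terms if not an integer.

Answer: 1

Derivation:
Old list (sorted, length 7): [-14, -13, -1, 3, 17, 23, 24]
Old median = 3
Insert x = -11
Old length odd (7). Middle was index 3 = 3.
New length even (8). New median = avg of two middle elements.
x = -11: 2 elements are < x, 5 elements are > x.
New sorted list: [-14, -13, -11, -1, 3, 17, 23, 24]
New median = 1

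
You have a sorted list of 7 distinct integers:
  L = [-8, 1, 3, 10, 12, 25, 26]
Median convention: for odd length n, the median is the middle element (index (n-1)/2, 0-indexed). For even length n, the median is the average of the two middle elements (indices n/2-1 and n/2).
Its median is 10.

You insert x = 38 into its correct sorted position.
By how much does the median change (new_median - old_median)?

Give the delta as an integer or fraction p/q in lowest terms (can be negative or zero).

Answer: 1

Derivation:
Old median = 10
After inserting x = 38: new sorted = [-8, 1, 3, 10, 12, 25, 26, 38]
New median = 11
Delta = 11 - 10 = 1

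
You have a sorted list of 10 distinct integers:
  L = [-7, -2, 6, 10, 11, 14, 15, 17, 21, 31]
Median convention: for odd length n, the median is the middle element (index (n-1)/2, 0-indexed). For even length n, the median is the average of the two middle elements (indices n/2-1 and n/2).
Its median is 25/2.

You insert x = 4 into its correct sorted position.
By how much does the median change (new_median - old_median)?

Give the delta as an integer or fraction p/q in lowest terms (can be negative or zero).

Answer: -3/2

Derivation:
Old median = 25/2
After inserting x = 4: new sorted = [-7, -2, 4, 6, 10, 11, 14, 15, 17, 21, 31]
New median = 11
Delta = 11 - 25/2 = -3/2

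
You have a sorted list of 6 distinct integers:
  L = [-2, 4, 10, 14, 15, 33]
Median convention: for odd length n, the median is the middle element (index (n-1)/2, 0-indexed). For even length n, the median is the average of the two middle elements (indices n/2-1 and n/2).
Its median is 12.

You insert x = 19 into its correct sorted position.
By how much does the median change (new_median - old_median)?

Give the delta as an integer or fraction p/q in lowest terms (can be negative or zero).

Answer: 2

Derivation:
Old median = 12
After inserting x = 19: new sorted = [-2, 4, 10, 14, 15, 19, 33]
New median = 14
Delta = 14 - 12 = 2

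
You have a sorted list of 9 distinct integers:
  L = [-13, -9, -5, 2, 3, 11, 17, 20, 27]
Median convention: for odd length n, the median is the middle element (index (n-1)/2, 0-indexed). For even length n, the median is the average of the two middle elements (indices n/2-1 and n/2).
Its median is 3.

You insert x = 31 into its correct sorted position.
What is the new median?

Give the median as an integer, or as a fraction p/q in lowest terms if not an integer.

Answer: 7

Derivation:
Old list (sorted, length 9): [-13, -9, -5, 2, 3, 11, 17, 20, 27]
Old median = 3
Insert x = 31
Old length odd (9). Middle was index 4 = 3.
New length even (10). New median = avg of two middle elements.
x = 31: 9 elements are < x, 0 elements are > x.
New sorted list: [-13, -9, -5, 2, 3, 11, 17, 20, 27, 31]
New median = 7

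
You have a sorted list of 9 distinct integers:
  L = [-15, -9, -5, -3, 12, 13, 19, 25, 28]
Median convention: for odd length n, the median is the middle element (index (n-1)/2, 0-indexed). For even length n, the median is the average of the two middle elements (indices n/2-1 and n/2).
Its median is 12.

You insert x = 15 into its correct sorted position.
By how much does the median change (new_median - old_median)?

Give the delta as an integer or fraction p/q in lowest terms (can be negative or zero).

Old median = 12
After inserting x = 15: new sorted = [-15, -9, -5, -3, 12, 13, 15, 19, 25, 28]
New median = 25/2
Delta = 25/2 - 12 = 1/2

Answer: 1/2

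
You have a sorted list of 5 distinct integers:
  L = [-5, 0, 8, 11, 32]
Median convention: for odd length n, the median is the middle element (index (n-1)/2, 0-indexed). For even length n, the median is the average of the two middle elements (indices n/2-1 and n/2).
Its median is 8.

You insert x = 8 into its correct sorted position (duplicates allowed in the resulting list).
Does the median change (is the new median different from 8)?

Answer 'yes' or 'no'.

Old median = 8
Insert x = 8
New median = 8
Changed? no

Answer: no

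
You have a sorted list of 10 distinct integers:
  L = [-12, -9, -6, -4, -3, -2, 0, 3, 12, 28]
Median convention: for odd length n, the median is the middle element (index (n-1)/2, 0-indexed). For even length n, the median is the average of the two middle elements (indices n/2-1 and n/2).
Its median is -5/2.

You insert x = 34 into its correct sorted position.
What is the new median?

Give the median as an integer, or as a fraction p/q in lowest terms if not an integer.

Old list (sorted, length 10): [-12, -9, -6, -4, -3, -2, 0, 3, 12, 28]
Old median = -5/2
Insert x = 34
Old length even (10). Middle pair: indices 4,5 = -3,-2.
New length odd (11). New median = single middle element.
x = 34: 10 elements are < x, 0 elements are > x.
New sorted list: [-12, -9, -6, -4, -3, -2, 0, 3, 12, 28, 34]
New median = -2

Answer: -2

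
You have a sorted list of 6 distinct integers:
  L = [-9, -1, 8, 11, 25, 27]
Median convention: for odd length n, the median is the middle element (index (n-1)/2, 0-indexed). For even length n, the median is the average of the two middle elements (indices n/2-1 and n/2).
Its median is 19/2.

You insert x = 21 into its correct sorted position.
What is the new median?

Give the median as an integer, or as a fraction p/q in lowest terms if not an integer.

Answer: 11

Derivation:
Old list (sorted, length 6): [-9, -1, 8, 11, 25, 27]
Old median = 19/2
Insert x = 21
Old length even (6). Middle pair: indices 2,3 = 8,11.
New length odd (7). New median = single middle element.
x = 21: 4 elements are < x, 2 elements are > x.
New sorted list: [-9, -1, 8, 11, 21, 25, 27]
New median = 11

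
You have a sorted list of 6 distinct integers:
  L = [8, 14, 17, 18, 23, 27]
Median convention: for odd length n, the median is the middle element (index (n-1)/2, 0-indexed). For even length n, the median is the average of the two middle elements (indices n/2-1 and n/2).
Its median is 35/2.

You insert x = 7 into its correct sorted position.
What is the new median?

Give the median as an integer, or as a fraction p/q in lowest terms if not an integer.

Old list (sorted, length 6): [8, 14, 17, 18, 23, 27]
Old median = 35/2
Insert x = 7
Old length even (6). Middle pair: indices 2,3 = 17,18.
New length odd (7). New median = single middle element.
x = 7: 0 elements are < x, 6 elements are > x.
New sorted list: [7, 8, 14, 17, 18, 23, 27]
New median = 17

Answer: 17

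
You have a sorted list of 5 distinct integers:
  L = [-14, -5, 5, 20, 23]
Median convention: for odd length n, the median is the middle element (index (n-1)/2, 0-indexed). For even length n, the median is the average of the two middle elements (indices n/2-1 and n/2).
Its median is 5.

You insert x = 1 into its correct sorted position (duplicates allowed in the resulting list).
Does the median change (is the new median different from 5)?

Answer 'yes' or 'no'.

Answer: yes

Derivation:
Old median = 5
Insert x = 1
New median = 3
Changed? yes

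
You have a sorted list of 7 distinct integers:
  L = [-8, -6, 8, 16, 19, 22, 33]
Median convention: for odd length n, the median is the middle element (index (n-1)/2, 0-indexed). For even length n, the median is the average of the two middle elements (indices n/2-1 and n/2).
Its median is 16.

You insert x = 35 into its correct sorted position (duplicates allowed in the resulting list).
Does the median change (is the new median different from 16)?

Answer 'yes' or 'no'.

Answer: yes

Derivation:
Old median = 16
Insert x = 35
New median = 35/2
Changed? yes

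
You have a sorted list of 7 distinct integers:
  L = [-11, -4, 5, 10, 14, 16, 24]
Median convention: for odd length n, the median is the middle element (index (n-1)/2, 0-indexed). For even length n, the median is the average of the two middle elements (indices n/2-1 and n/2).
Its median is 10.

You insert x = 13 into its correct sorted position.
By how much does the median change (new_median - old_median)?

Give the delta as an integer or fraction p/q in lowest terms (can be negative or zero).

Answer: 3/2

Derivation:
Old median = 10
After inserting x = 13: new sorted = [-11, -4, 5, 10, 13, 14, 16, 24]
New median = 23/2
Delta = 23/2 - 10 = 3/2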